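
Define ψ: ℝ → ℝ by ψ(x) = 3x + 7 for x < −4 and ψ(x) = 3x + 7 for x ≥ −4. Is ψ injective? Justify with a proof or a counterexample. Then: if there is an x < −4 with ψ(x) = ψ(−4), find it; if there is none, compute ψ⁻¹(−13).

-20/3

Both pieces are strictly increasing (slopes 3 and 3), so each is injective on its own interval.
The left piece maps (−∞, −4) onto (−∞, −5); the right piece maps [−4, ∞) onto [−5, ∞).
These images are disjoint, so no value is attained by both pieces. Therefore ψ is injective.
Because the two images are disjoint, no x < −4 has ψ(x) = ψ(−4), so we compute ψ⁻¹(−13): −13 lies in (−∞, −5), so solve 3x + 7 = −13: x = (−13 − 7)/3 = −20/3.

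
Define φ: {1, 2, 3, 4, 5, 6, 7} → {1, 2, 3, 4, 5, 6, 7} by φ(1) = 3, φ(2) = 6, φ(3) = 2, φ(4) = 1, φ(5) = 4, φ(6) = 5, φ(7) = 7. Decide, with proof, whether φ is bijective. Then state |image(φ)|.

7

The values 3, 6, 2, 1, 4, 5, 7 are a permutation of {1, 2, 3, 4, 5, 6, 7}: each element appears exactly once.
So φ is injective and surjective, hence bijective.
The image of φ is {1, 2, 3, 4, 5, 6, 7}, which has 7 elements.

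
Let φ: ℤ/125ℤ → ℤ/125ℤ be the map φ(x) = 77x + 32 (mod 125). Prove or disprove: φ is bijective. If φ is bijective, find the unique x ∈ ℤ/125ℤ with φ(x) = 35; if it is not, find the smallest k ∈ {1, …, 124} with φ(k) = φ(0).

By definition, φ is injective if φ(x_1) = φ(x_2) implies x_1 = x_2.
If φ(x_1) = φ(x_2), then 77x_1 ≡ 77x_2 (mod 125). Because gcd(77, 125) = 1, we may cancel 77 to get x_1 ≡ x_2 (mod 125).
We now compute 77⁻¹ mod 125 explicitly. Euclid's algorithm: 125 = 1·77 + 48, 77 = 1·48 + 29, 48 = 1·29 + 19, 29 = 1·19 + 10, 19 = 1·10 + 9, 10 = 1·9 + 1; back-substituting gives 1 = 13·77 − 8·125, so 77⁻¹ ≡ 13 (mod 125).
Then y ↦ 13(y − 32) is a two-sided inverse to φ, so every y ∈ ℤ/125ℤ has a preimage.
Hence φ is bijective.
Since φ is bijective, we compute φ⁻¹(35): solve 77x + 32 ≡ 35 (mod 125), i.e. 77x ≡ 3 (mod 125).
Multiplying by 77⁻¹ = 13 gives x ≡ 13·3 = 39 ≡ 39 (mod 125).
Check: φ(39) = 77·39 + 32 = 3035 = 24·125 + 35 ≡ 35 (mod 125).

39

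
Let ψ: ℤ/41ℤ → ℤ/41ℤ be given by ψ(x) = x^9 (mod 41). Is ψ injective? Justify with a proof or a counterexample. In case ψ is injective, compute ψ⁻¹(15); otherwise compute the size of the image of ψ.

Since 41 is prime, the nonzero elements of ℤ/41ℤ form a cyclic group of order 40.
As gcd(9, 40) = 1, raising to the 9th power is a bijection on this group: if s^9 ≡ t^9 then (st^{−1})^9 = 1, and the only element of order dividing gcd(9, 40) = 1 is 1, so s = t.
With ψ(0) = 0 this makes ψ injective on all of ℤ/41ℤ, hence bijective (finite equal-size domain and codomain). In particular ψ is injective.
Since ψ is injective, we find the preimage of 15. The inverse of x ↦ x^9 on (ℤ/41ℤ)^× is x ↦ x^9, because 9·9 = 81 = 2·40 + 1 ≡ 1 (mod 40) and x^{40} = 1 for x ≠ 0 (Fermat). So ψ⁻¹(15) = 15^9 mod 41.
Repeated squaring mod 41: 15^1 ≡ 15, 15^2 ≡ 15² = 225 ≡ 20, 15^4 ≡ 20² = 400 ≡ 31, 15^8 ≡ 31² = 961 ≡ 18. Since 9 = 8 + 1, 15^9 ≡ 18·15: 18·15 = 270 ≡ 24. So 15^9 ≡ 24 (mod 41).
Hence ψ⁻¹(15) = 24.

24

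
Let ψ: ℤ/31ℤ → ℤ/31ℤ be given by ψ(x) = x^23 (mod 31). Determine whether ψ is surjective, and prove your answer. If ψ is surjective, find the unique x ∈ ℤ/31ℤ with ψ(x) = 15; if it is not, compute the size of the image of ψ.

23

Since 31 is prime, the nonzero elements of ℤ/31ℤ form a cyclic group of order 30.
As gcd(23, 30) = 1, raising to the 23rd power is a bijection on this group: if s^23 ≡ t^23 then (st^{−1})^23 = 1, and the only element of order dividing gcd(23, 30) = 1 is 1, so s = t.
With ψ(0) = 0 this makes ψ injective on all of ℤ/31ℤ, hence bijective (finite equal-size domain and codomain). In particular ψ is surjective.
Since ψ is surjective, we find the preimage of 15. The inverse of x ↦ x^23 on (ℤ/31ℤ)^× is x ↦ x^17, because 23·17 = 391 = 13·30 + 1 ≡ 1 (mod 30) and x^{30} = 1 for x ≠ 0 (Fermat). So ψ⁻¹(15) = 15^17 mod 31.
Repeated squaring mod 31: 15^1 ≡ 15, 15^2 ≡ 15² = 225 ≡ 8, 15^4 ≡ 8² = 64 ≡ 2, 15^8 ≡ 2² = 4, 15^16 ≡ 4² = 16. Since 17 = 16 + 1, 15^17 ≡ 16·15: 16·15 = 240 ≡ 23. So 15^17 ≡ 23 (mod 31).
Hence ψ⁻¹(15) = 23.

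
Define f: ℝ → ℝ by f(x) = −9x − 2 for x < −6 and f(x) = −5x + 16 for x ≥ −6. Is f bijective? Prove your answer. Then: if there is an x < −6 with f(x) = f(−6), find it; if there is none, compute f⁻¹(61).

-7

Both pieces are strictly decreasing (slopes −9 and −5), so each is injective on its own interval.
The left piece maps (−∞, −6) onto (52, ∞); the right piece maps [−6, ∞) onto (−∞, 46].
The images leave a gap (52 has no preimage), so f is not surjective, hence not bijective.
Because the two images are disjoint, no x < −6 has f(x) = f(−6), so we compute f⁻¹(61): 61 lies in (52, ∞), so solve −9x − 2 = 61: x = (61 + 2)/(−9) = −7.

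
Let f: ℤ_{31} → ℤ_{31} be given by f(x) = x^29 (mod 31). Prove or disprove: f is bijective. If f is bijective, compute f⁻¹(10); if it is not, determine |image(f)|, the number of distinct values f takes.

Since 31 is prime, the nonzero elements of ℤ_{31} form a cyclic group of order 30.
As gcd(29, 30) = 1, raising to the 29th power is a bijection on this group: if a^29 ≡ b^29 then (ab^{−1})^29 = 1, and the only element of order dividing gcd(29, 30) = 1 is 1, so a = b.
With f(0) = 0 this makes f injective on all of ℤ_{31}, hence bijective (finite equal-size domain and codomain). In particular f is bijective.
Since f is bijective, we find the preimage of 10. The inverse of x ↦ x^29 on (ℤ_{31})^× is x ↦ x^29, because 29·29 = 841 = 28·30 + 1 ≡ 1 (mod 30) and x^{30} = 1 for x ≠ 0 (Fermat). So f⁻¹(10) = 10^29 mod 31.
Repeated squaring mod 31: 10^1 ≡ 10, 10^2 ≡ 10² = 100 ≡ 7, 10^4 ≡ 7² = 49 ≡ 18, 10^8 ≡ 18² = 324 ≡ 14, 10^16 ≡ 14² = 196 ≡ 10. Since 29 = 16 + 8 + 4 + 1, 10^29 ≡ 10·14·18·10: 10·14 = 140 ≡ 16, then 16·18 = 288 ≡ 9, then 9·10 = 90 ≡ 28. So 10^29 ≡ 28 (mod 31).
Hence f⁻¹(10) = 28.

28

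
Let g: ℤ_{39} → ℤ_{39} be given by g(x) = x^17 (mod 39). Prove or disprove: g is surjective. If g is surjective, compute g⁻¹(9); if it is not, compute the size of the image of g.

Computing x^17 mod 39 for each x (by repeated squaring, reducing mod 39 at every step), the values g(0), g(1), …, g(38) are: 0, 1, 32, 9, 10, 5, 15, 37, 8, 3, 4, 20, 12, 13, 14, 6, 22, 23, 18, 28, 11, 21, 16, 17, 33, 25, 26, 27, 19, 35, 36, 31, 2, 24, 34, 29, 30, 7, 38.
Every element of ℤ_{39} appears exactly once in this list, so g is a bijection, and in particular surjective.
Since g is surjective, we read off the preimage of 9 from the same table: g(3) = 9, so g⁻¹(9) = 3.

3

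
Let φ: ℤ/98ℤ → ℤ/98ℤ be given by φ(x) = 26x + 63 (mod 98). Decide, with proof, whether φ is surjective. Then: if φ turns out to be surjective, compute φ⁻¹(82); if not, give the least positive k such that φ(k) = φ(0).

Since gcd(26, 98) = 2, we have 26x ≡ 0 (mod 2) for all x, so φ(x) ≡ 1 (mod 2).
But 0 ≢ 1 (mod 2), so 0 ∈ ℤ/98ℤ has no preimage. Therefore φ is not surjective.
Since φ is not surjective, we find the least positive k with φ(k) = φ(0): this means 26k ≡ 0 (mod 98), i.e. 98 ∣ 26k. Since gcd(26, 98) = 2, dividing through by 2 this holds exactly when 49 ∣ 13k, and as gcd(13, 49) = 1, exactly when 49 ∣ k.
The smallest positive such k is 49.

49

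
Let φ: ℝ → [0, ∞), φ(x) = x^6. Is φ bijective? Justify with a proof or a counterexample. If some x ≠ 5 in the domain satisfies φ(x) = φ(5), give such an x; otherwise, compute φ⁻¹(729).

-5

φ(5) = 15625 = (−5)^6 = φ(−5) (since 6 is even), with 5 ≠ −5. So φ is not injective, hence not bijective.
For the follow-up, such an x exists: taking x = −5 ∈ ℝ gives φ(−5) = 15625 = φ(5) with −5 ≠ 5.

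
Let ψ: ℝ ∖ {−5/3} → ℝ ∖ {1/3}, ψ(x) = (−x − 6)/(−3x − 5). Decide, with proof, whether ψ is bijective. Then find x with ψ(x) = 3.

-9/8

Suppose ψ(u) = ψ(v). Cross-multiplying: (−u − 6)(−3v − 5) = (−v − 6)(−3u − 5).
Expanding both sides and cancelling the symmetric terms leaves −13·(u − v) = 0. Since −13 ≠ 0, u = v. Therefore ψ is injective.
For any y ≠ 1/3, solving y(−3x − 5) = −x − 6 for x gives a well-defined x ≠ −5/3. So ψ is surjective.
So ψ is bijective.
Solving ψ(x) = 3: cross-multiplying gives −x − 6 = 3(−3x − 5), which rearranges to 8x = −9, so x = −9/8.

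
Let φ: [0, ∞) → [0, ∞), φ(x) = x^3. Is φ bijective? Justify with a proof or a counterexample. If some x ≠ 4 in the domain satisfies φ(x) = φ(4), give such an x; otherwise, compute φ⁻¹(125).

5

On [0, ∞), x ↦ x^3 is strictly increasing (injective) and for any y ∈ [0, ∞) the 3rd root y^{1/3} lies in [0, ∞) (surjective). So φ is bijective.
Since x ↦ x^3 is strictly increasing on [0, ∞), it is injective there, so no x ≠ 4 in the domain has φ(x) = φ(4). We therefore compute φ⁻¹(125) = 125^{1/3} = 5 (indeed 5^3 = 125).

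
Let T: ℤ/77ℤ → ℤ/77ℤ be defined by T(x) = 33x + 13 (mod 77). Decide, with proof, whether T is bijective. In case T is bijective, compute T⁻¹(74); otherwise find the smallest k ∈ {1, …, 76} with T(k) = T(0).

7

Recall that injectivity means: for all x_1, x_2 in the domain, T(x_1) = T(x_2) implies x_1 = x_2.
We have gcd(33, 77) = 11 > 1. Taking x_1 = 0 and x_2 = 7: T(0) = 13 and T(7) = 33·7 + 13 = 244 ≡ 13 (mod 77).
So T(0) = T(7) while 0 ≠ 7, therefore T is not injective, hence not bijective.
Since T is not bijective, we find the least positive k with T(k) = T(0): this means 33k ≡ 0 (mod 77), i.e. 77 ∣ 33k. Since gcd(33, 77) = 11, dividing through by 11 this holds exactly when 7 ∣ 3k, and as gcd(3, 7) = 1, exactly when 7 ∣ k.
The smallest positive such k is 7.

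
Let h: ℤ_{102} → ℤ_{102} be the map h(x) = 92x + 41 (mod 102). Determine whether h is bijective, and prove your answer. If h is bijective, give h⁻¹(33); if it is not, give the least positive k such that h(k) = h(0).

51

Recall: h is injective when h(x_1) = h(x_2) forces x_1 = x_2.
We have gcd(92, 102) = 2 > 1. Taking x_1 = 0 and x_2 = 51: h(0) = 41 and h(51) = 92·51 + 41 = 4733 ≡ 41 (mod 102).
So h(0) = h(51) while 0 ≠ 51, so h is not injective, hence not bijective.
Since h is not bijective, we find the least positive k with h(k) = h(0): this means 92k ≡ 0 (mod 102), i.e. 102 ∣ 92k. Since gcd(92, 102) = 2, dividing through by 2 this holds exactly when 51 ∣ 46k, and as gcd(46, 51) = 1, exactly when 51 ∣ k.
The smallest positive such k is 51.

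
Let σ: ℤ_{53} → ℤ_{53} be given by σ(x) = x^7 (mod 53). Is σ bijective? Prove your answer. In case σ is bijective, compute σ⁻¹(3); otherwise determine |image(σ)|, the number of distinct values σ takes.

5

Since 53 is prime, the nonzero elements of ℤ_{53} form a cyclic group of order 52.
As gcd(7, 52) = 1, raising to the 7th power is a bijection on this group: if s^7 ≡ t^7 then (st^{−1})^7 = 1, and the only element of order dividing gcd(7, 52) = 1 is 1, so s = t.
With σ(0) = 0 this makes σ injective on all of ℤ_{53}, hence bijective (finite equal-size domain and codomain). In particular σ is bijective.
Since σ is bijective, we find the preimage of 3. The inverse of x ↦ x^7 on (ℤ_{53})^× is x ↦ x^15, because 7·15 = 105 = 2·52 + 1 ≡ 1 (mod 52) and x^{52} = 1 for x ≠ 0 (Fermat). So σ⁻¹(3) = 3^15 mod 53.
Repeated squaring mod 53: 3^1 ≡ 3, 3^2 ≡ 3² = 9, 3^4 ≡ 9² = 81 ≡ 28, 3^8 ≡ 28² = 784 ≡ 42. Since 15 = 8 + 4 + 2 + 1, 3^15 ≡ 42·28·9·3: 42·28 = 1176 ≡ 10, then 10·9 = 90 ≡ 37, then 37·3 = 111 ≡ 5. So 3^15 ≡ 5 (mod 53).
Hence σ⁻¹(3) = 5.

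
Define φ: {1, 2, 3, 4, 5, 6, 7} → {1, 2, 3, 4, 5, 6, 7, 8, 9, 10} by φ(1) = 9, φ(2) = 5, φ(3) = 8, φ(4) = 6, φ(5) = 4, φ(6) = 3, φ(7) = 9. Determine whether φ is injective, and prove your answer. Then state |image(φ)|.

φ(1) = 9 = φ(7) with 1 ≠ 7, so φ is not injective.
The image of φ is {3, 4, 5, 6, 8, 9}, which has 6 elements.

6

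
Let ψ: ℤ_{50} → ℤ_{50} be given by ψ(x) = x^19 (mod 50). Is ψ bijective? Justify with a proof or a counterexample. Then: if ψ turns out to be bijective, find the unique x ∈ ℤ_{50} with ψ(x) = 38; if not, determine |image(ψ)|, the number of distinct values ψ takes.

42

ψ(0) = 0^19 = 0.
ψ(10): Repeated squaring mod 50: 10^1 ≡ 10, 10^2 ≡ 10² = 100 ≡ 0, 10^4 ≡ 0² = 0, 10^8 ≡ 0² = 0, 10^16 ≡ 0² = 0. Since 19 = 16 + 2 + 1, 10^19 ≡ 0·0·10: 0·0 = 0, then 0·10 = 0. So 10^19 ≡ 0 (mod 50).
So ψ(0) = ψ(10) = 0 while 0 ≠ 10, so ψ is not injective, hence not bijective.
Since ψ is not bijective, we determine |image(ψ)|. Computing x^19 mod 50 for each x (by repeated squaring, reducing mod 50 at every step), the values ψ(0), ψ(1), …, ψ(49) are: 0, 1, 38, 17, 44, 25, 46, 43, 22, 39, 0, 41, 48, 27, 34, 25, 36, 3, 32, 29, 0, 31, 8, 37, 24, 25, 26, 13, 42, 19, 0, 21, 18, 47, 14, 25, 16, 23, 2, 9, 0, 11, 28, 7, 4, 25, 6, 33, 12, 49.
The distinct values are {0, 1, 2, 3, 4, 6, 7, 8, 9, 11, 12, 13, 14, 16, 17, 18, 19, 21, 22, 23, 24, 25, 26, 27, 28, 29, 31, 32, 33, 34, 36, 37, 38, 39, 41, 42, 43, 44, 46, 47, 48, 49}; there are 42 of them.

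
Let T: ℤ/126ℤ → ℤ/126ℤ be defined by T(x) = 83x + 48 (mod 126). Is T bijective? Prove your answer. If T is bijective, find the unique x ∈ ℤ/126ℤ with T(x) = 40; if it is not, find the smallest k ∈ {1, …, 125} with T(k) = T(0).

50

By definition, T is injective if T(a) = T(b) implies a = b.
If T(a) = T(b), then 83a ≡ 83b (mod 126). Because gcd(83, 126) = 1, we may cancel 83 to get a ≡ b (mod 126).
We now compute 83⁻¹ mod 126 explicitly. Euclid's algorithm: 126 = 1·83 + 43, 83 = 1·43 + 40, 43 = 1·40 + 3, 40 = 13·3 + 1; back-substituting gives 1 = 41·83 − 27·126, so 83⁻¹ ≡ 41 (mod 126).
Then y ↦ 41(y − 48) is a two-sided inverse to T, so every y ∈ ℤ/126ℤ has a preimage.
So T is bijective.
Since T is bijective, we compute T⁻¹(40): solve 83x + 48 ≡ 40 (mod 126), i.e. 83x ≡ 118 (mod 126).
Multiplying by 83⁻¹ = 41 gives x ≡ 41·118 = 4838 = 38·126 + 50 ≡ 50 (mod 126).
Check: T(50) = 83·50 + 48 = 4198 = 33·126 + 40 ≡ 40 (mod 126).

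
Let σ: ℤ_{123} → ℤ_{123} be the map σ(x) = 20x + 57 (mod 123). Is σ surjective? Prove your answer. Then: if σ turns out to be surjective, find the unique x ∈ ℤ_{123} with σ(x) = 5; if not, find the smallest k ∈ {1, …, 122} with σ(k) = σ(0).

22

Recall that σ is surjective if every y in the codomain equals σ(x) for some x in the domain.
Since gcd(20, 123) = 1, 20 is invertible modulo 123. Euclid's algorithm: 123 = 6·20 + 3, 20 = 6·3 + 2, 3 = 1·2 + 1; back-substituting gives 1 = 80·20 − 13·123, so 20⁻¹ ≡ 80 (mod 123).
For any y ∈ ℤ_{123}, x = 80(y − 57) mod 123 satisfies σ(x) = 20·80(y − 57) + 57 ≡ y (since 20·80 ≡ 1 mod 123). So every y has a preimage.
Thus σ is surjective.
Since σ is surjective, we compute σ⁻¹(5): solve 20x + 57 ≡ 5 (mod 123), i.e. 20x ≡ 71 (mod 123).
Multiplying by 20⁻¹ = 80 gives x ≡ 80·71 = 5680 = 46·123 + 22 ≡ 22 (mod 123).
Check: σ(22) = 20·22 + 57 = 497 = 4·123 + 5 ≡ 5 (mod 123).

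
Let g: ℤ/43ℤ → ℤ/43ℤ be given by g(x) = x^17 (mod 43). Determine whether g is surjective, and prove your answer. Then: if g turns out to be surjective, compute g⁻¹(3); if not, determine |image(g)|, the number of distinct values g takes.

Since 43 is prime, the nonzero elements of ℤ/43ℤ form a cyclic group of order 42.
As gcd(17, 42) = 1, raising to the 17th power is a bijection on this group: if s^17 ≡ t^17 then (st^{−1})^17 = 1, and the only element of order dividing gcd(17, 42) = 1 is 1, so s = t.
With g(0) = 0 this makes g injective on all of ℤ/43ℤ, hence bijective (finite equal-size domain and codomain). In particular g is surjective.
Since g is surjective, we find the preimage of 3. The inverse of x ↦ x^17 on (ℤ/43ℤ)^× is x ↦ x^5, because 17·5 = 85 = 2·42 + 1 ≡ 1 (mod 42) and x^{42} = 1 for x ≠ 0 (Fermat). So g⁻¹(3) = 3^5 mod 43.
Repeated squaring mod 43: 3^1 ≡ 3, 3^2 ≡ 3² = 9, 3^4 ≡ 9² = 81 ≡ 38. Since 5 = 4 + 1, 3^5 ≡ 38·3: 38·3 = 114 ≡ 28. So 3^5 ≡ 28 (mod 43).
Hence g⁻¹(3) = 28.

28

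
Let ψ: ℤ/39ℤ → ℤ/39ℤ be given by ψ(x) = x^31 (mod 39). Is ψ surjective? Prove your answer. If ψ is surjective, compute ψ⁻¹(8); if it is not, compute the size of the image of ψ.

5

Computing x^31 mod 39 for each x (by repeated squaring, reducing mod 39 at every step), the values ψ(0), ψ(1), …, ψ(38) are: 0, 1, 11, 3, 4, 8, 33, 19, 5, 9, 10, 2, 12, 13, 14, 24, 16, 17, 21, 7, 32, 18, 22, 23, 15, 25, 26, 27, 37, 29, 30, 34, 20, 6, 31, 35, 36, 28, 38.
Every element of ℤ/39ℤ appears exactly once in this list, so ψ is a bijection, and in particular surjective.
Since ψ is surjective, we read off the preimage of 8 from the same table: ψ(5) = 8, so ψ⁻¹(8) = 5.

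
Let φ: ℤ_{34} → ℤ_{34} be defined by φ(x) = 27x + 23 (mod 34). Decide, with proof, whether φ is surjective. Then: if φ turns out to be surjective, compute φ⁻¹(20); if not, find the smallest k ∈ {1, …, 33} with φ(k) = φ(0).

Since gcd(27, 34) = 1, 27 is invertible modulo 34. Euclid's algorithm: 34 = 1·27 + 7, 27 = 3·7 + 6, 7 = 1·6 + 1; back-substituting gives 1 = 29·27 − 23·34, so 27⁻¹ ≡ 29 (mod 34).
For any y ∈ ℤ_{34}, x = 29(y − 23) mod 34 satisfies φ(x) = 27·29(y − 23) + 23 ≡ y (since 27·29 ≡ 1 mod 34). So every y has a preimage.
Hence φ is surjective.
Since φ is surjective, we find φ⁻¹(20): we need 27x ≡ 20 − 23 ≡ 31 (mod 34). Using 27⁻¹ = 29: x ≡ 29·31 = 899 = 26·34 + 15, so x = 15.
Check: φ(15) = 27·15 + 23 = 428 = 12·34 + 20 ≡ 20 (mod 34).

15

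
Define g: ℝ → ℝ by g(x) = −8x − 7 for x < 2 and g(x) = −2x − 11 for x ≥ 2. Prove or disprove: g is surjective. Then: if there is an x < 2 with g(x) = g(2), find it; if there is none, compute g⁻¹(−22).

Both pieces are strictly decreasing (slopes −8 and −2), so each is injective on its own interval.
The left piece maps (−∞, 2) onto (−23, ∞); the right piece maps [2, ∞) onto (−∞, −15].
The union (−23, ∞) ∪ (−∞, −15] covers ℝ, so g is surjective.
For the follow-up: the images overlap, so an x < 2 with g(x) = g(2) exists. g(2) = −15; solving −8x − 7 = −15 for x < 2 gives x = (−15 + 7)/(−8) = 1.

1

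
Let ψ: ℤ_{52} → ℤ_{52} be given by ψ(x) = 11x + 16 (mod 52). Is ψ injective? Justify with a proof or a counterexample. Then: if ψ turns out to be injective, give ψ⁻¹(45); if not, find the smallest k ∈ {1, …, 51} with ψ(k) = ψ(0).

Suppose ψ(a) = ψ(b) in ℤ_{52}. Then 11a + 16 ≡ 11b + 16 (mod 52), so 11(a − b) ≡ 0 (mod 52).
Since gcd(11, 52) = 1, 11 is invertible modulo 52, so a − b ≡ 0 (mod 52), i.e. a = b.
So ψ is injective.
We now compute 11⁻¹ mod 52 explicitly. Euclid's algorithm: 52 = 4·11 + 8, 11 = 1·8 + 3, 8 = 2·3 + 2, 3 = 1·2 + 1; back-substituting gives 1 = 19·11 − 4·52, so 11⁻¹ ≡ 19 (mod 52).
Since ψ is injective, we find ψ⁻¹(45): we need 11x ≡ 45 − 16 ≡ 29 (mod 52). Using 11⁻¹ = 19: x ≡ 19·29 = 551 = 10·52 + 31, so x = 31.
Check: ψ(31) = 11·31 + 16 = 357 = 6·52 + 45 ≡ 45 (mod 52).

31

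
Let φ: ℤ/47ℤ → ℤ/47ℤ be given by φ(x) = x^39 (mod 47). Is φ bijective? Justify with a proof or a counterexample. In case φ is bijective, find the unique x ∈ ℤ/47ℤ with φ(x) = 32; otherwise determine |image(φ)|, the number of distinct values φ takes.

3

Since 47 is prime, the nonzero elements of ℤ/47ℤ form a cyclic group of order 46.
As gcd(39, 46) = 1, raising to the 39th power is a bijection on this group: if a^39 ≡ b^39 then (ab^{−1})^39 = 1, and the only element of order dividing gcd(39, 46) = 1 is 1, so a = b.
With φ(0) = 0 this makes φ injective on all of ℤ/47ℤ, hence bijective (finite equal-size domain and codomain). In particular φ is bijective.
Since φ is bijective, we find the preimage of 32. The inverse of x ↦ x^39 on (ℤ/47ℤ)^× is x ↦ x^13, because 39·13 = 507 = 11·46 + 1 ≡ 1 (mod 46) and x^{46} = 1 for x ≠ 0 (Fermat). So φ⁻¹(32) = 32^13 mod 47.
Repeated squaring mod 47: 32^1 ≡ 32, 32^2 ≡ 32² = 1024 ≡ 37, 32^4 ≡ 37² = 1369 ≡ 6, 32^8 ≡ 6² = 36. Since 13 = 8 + 4 + 1, 32^13 ≡ 36·6·32: 36·6 = 216 ≡ 28, then 28·32 = 896 ≡ 3. So 32^13 ≡ 3 (mod 47).
Hence φ⁻¹(32) = 3.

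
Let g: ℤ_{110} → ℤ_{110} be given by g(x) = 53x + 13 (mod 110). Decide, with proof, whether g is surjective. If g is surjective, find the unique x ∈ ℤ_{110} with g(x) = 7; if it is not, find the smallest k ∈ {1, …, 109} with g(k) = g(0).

Since gcd(53, 110) = 1, 53 is invertible modulo 110. Euclid's algorithm: 110 = 2·53 + 4, 53 = 13·4 + 1; back-substituting gives 1 = 27·53 − 13·110, so 53⁻¹ ≡ 27 (mod 110).
Then y ↦ 27(y − 13) is a two-sided inverse to g, so every y ∈ ℤ_{110} has a preimage.
So g is surjective.
Since g is surjective, we compute g⁻¹(7): solve 53x + 13 ≡ 7 (mod 110), i.e. 53x ≡ 104 (mod 110).
Multiplying by 53⁻¹ = 27 gives x ≡ 27·104 = 2808 = 25·110 + 58 ≡ 58 (mod 110).
Check: g(58) = 53·58 + 13 = 3087 = 28·110 + 7 ≡ 7 (mod 110).

58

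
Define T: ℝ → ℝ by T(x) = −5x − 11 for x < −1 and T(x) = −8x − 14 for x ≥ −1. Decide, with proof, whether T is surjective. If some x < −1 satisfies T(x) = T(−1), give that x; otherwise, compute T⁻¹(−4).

Both pieces are strictly decreasing (slopes −5 and −8), so each is injective on its own interval.
The left piece maps (−∞, −1) onto (−6, ∞); the right piece maps [−1, ∞) onto (−∞, −6].
These images together cover ℝ, so T is surjective.
Because the two images are disjoint, no x < −1 has T(x) = T(−1), so we compute T⁻¹(−4): −4 lies in (−6, ∞), so solve −5x − 11 = −4: x = (−4 + 11)/(−5) = −7/5.

-7/5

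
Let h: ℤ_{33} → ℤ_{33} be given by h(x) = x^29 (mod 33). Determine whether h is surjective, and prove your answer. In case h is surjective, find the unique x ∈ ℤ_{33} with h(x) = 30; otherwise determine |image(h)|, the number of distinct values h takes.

18

Computing x^29 mod 33 for each x (by repeated squaring, reducing mod 33 at every step), the values h(0), h(1), …, h(32) are: 0, 1, 17, 15, 25, 20, 24, 19, 29, 27, 10, 11, 12, 28, 26, 3, 31, 2, 30, 7, 5, 21, 22, 23, 6, 4, 14, 9, 13, 8, 18, 16, 32.
Every element of ℤ_{33} appears exactly once in this list, so h is a bijection, and in particular surjective.
Since h is surjective, we read off the preimage of 30 from the same table: h(18) = 30, so h⁻¹(30) = 18.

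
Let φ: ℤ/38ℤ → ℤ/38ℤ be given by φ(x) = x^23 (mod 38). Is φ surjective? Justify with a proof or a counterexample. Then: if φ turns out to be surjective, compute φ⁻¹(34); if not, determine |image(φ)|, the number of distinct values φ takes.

Computing x^23 mod 38 for each x (by repeated squaring, reducing mod 38 at every step), the values φ(0), φ(1), …, φ(37) are: 0, 1, 32, 15, 36, 9, 24, 11, 12, 35, 22, 7, 8, 33, 10, 21, 4, 25, 18, 19, 20, 13, 34, 17, 28, 5, 30, 31, 16, 3, 26, 27, 14, 29, 2, 23, 6, 37.
Every element of ℤ/38ℤ appears exactly once in this list, so φ is a bijection, and in particular surjective.
Since φ is surjective, we read off the preimage of 34 from the same table: φ(22) = 34, so φ⁻¹(34) = 22.

22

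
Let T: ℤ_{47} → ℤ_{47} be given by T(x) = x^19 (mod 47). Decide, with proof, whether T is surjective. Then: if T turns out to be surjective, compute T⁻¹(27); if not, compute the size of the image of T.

8

Since 47 is prime, the nonzero elements of ℤ_{47} form a cyclic group of order 46.
As gcd(19, 46) = 1, raising to the 19th power is a bijection on this group: if s^19 ≡ t^19 then (st^{−1})^19 = 1, and the only element of order dividing gcd(19, 46) = 1 is 1, so s = t.
With T(0) = 0 this makes T injective on all of ℤ_{47}, hence bijective (finite equal-size domain and codomain). In particular T is surjective.
Since T is surjective, we find the preimage of 27. The inverse of x ↦ x^19 on (ℤ_{47})^× is x ↦ x^17, because 19·17 = 323 = 7·46 + 1 ≡ 1 (mod 46) and x^{46} = 1 for x ≠ 0 (Fermat). So T⁻¹(27) = 27^17 mod 47.
Repeated squaring mod 47: 27^1 ≡ 27, 27^2 ≡ 27² = 729 ≡ 24, 27^4 ≡ 24² = 576 ≡ 12, 27^8 ≡ 12² = 144 ≡ 3, 27^16 ≡ 3² = 9. Since 17 = 16 + 1, 27^17 ≡ 9·27: 9·27 = 243 ≡ 8. So 27^17 ≡ 8 (mod 47).
Hence T⁻¹(27) = 8.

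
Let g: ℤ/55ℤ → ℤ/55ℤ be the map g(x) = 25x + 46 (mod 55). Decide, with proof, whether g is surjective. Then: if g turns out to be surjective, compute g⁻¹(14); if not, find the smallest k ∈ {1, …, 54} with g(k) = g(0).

Since gcd(25, 55) = 5, we have 25x ≡ 0 (mod 5) for all x, so g(x) ≡ 1 (mod 5).
But 0 ≢ 1 (mod 5), so 0 ∈ ℤ/55ℤ has no preimage. Hence g is not surjective.
Since g is not surjective, we find the least positive k with g(k) = g(0): this means 25k ≡ 0 (mod 55), i.e. 55 ∣ 25k. Since gcd(25, 55) = 5, dividing through by 5 this holds exactly when 11 ∣ 5k, and as gcd(5, 11) = 1, exactly when 11 ∣ k.
The smallest positive such k is 11.

11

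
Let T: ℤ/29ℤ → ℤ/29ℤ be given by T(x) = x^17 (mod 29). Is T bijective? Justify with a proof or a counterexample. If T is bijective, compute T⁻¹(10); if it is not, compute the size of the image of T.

Since 29 is prime, the nonzero elements of ℤ/29ℤ form a cyclic group of order 28.
As gcd(17, 28) = 1, raising to the 17th power is a bijection on this group: if a^17 ≡ b^17 then (ab^{−1})^17 = 1, and the only element of order dividing gcd(17, 28) = 1 is 1, so a = b.
With T(0) = 0 this makes T injective on all of ℤ/29ℤ, hence bijective (finite equal-size domain and codomain). In particular T is bijective.
Since T is bijective, we find the preimage of 10. The inverse of x ↦ x^17 on (ℤ/29ℤ)^× is x ↦ x^5, because 17·5 = 85 = 3·28 + 1 ≡ 1 (mod 28) and x^{28} = 1 for x ≠ 0 (Fermat). So T⁻¹(10) = 10^5 mod 29.
Repeated squaring mod 29: 10^1 ≡ 10, 10^2 ≡ 10² = 100 ≡ 13, 10^4 ≡ 13² = 169 ≡ 24. Since 5 = 4 + 1, 10^5 ≡ 24·10: 24·10 = 240 ≡ 8. So 10^5 ≡ 8 (mod 29).
Hence T⁻¹(10) = 8.

8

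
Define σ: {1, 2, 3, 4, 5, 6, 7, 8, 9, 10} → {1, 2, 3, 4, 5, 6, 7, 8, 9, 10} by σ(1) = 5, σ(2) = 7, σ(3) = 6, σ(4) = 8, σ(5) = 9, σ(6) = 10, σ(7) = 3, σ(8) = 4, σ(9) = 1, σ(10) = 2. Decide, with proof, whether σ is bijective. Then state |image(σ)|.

10

The values 5, 7, 6, 8, 9, 10, 3, 4, 1, 2 are a permutation of {1, 2, 3, 4, 5, 6, 7, 8, 9, 10}: each element appears exactly once.
So σ is injective and surjective, hence bijective.
The image of σ is {1, 2, 3, 4, 5, 6, 7, 8, 9, 10}, which has 10 elements.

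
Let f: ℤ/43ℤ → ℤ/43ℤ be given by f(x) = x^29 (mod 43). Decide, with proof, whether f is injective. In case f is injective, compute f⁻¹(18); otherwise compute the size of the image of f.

Since 43 is prime, the nonzero elements of ℤ/43ℤ form a cyclic group of order 42.
As gcd(29, 42) = 1, raising to the 29th power is a bijection on this group: if x_1^29 ≡ x_2^29 then (x_1x_2^{−1})^29 = 1, and the only element of order dividing gcd(29, 42) = 1 is 1, so x_1 = x_2.
With f(0) = 0 this makes f injective on all of ℤ/43ℤ, hence bijective (finite equal-size domain and codomain). In particular f is injective.
Since f is injective, we find the preimage of 18. The inverse of x ↦ x^29 on (ℤ/43ℤ)^× is x ↦ x^29, because 29·29 = 841 = 20·42 + 1 ≡ 1 (mod 42) and x^{42} = 1 for x ≠ 0 (Fermat). So f⁻¹(18) = 18^29 mod 43.
Repeated squaring mod 43: 18^1 ≡ 18, 18^2 ≡ 18² = 324 ≡ 23, 18^4 ≡ 23² = 529 ≡ 13, 18^8 ≡ 13² = 169 ≡ 40, 18^16 ≡ 40² = 1600 ≡ 9. Since 29 = 16 + 8 + 4 + 1, 18^29 ≡ 9·40·13·18: 9·40 = 360 ≡ 16, then 16·13 = 208 ≡ 36, then 36·18 = 648 ≡ 3. So 18^29 ≡ 3 (mod 43).
Hence f⁻¹(18) = 3.

3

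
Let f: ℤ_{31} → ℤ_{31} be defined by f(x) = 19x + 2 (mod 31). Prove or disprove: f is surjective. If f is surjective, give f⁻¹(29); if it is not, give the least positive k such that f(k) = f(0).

21

Since gcd(19, 31) = 1, 19 is invertible modulo 31. Euclid's algorithm: 31 = 1·19 + 12, 19 = 1·12 + 7, 12 = 1·7 + 5, 7 = 1·5 + 2, 5 = 2·2 + 1; back-substituting gives 1 = 18·19 − 11·31, so 19⁻¹ ≡ 18 (mod 31).
Then y ↦ 18(y − 2) is a two-sided inverse to f, so every y ∈ ℤ_{31} has a preimage.
Thus f is surjective.
Since f is surjective, we find f⁻¹(29): we need 19x ≡ 29 − 2 ≡ 27 (mod 31). Using 19⁻¹ = 18: x ≡ 18·27 = 486 = 15·31 + 21, so x = 21.
Check: f(21) = 19·21 + 2 = 401 = 12·31 + 29 ≡ 29 (mod 31).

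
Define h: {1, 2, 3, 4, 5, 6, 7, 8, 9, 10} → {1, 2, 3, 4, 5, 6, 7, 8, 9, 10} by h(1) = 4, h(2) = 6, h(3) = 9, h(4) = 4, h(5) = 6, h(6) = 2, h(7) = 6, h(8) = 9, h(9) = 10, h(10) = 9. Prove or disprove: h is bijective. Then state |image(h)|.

5

h(1) = 4 = h(4) with 1 ≠ 4, so h is not injective, hence not bijective.
The image of h is {2, 4, 6, 9, 10}, which has 5 elements.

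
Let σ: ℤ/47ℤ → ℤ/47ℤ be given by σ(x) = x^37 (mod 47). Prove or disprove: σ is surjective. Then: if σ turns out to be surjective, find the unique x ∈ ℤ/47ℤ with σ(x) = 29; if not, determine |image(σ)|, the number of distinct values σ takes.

20

Since 47 is prime, the nonzero elements of ℤ/47ℤ form a cyclic group of order 46.
As gcd(37, 46) = 1, raising to the 37th power is a bijection on this group: if u^37 ≡ v^37 then (uv^{−1})^37 = 1, and the only element of order dividing gcd(37, 46) = 1 is 1, so u = v.
With σ(0) = 0 this makes σ injective on all of ℤ/47ℤ, hence bijective (finite equal-size domain and codomain). In particular σ is surjective.
Since σ is surjective, we find the preimage of 29. The inverse of x ↦ x^37 on (ℤ/47ℤ)^× is x ↦ x^5, because 37·5 = 185 = 4·46 + 1 ≡ 1 (mod 46) and x^{46} = 1 for x ≠ 0 (Fermat). So σ⁻¹(29) = 29^5 mod 47.
Repeated squaring mod 47: 29^1 ≡ 29, 29^2 ≡ 29² = 841 ≡ 42, 29^4 ≡ 42² = 1764 ≡ 25. Since 5 = 4 + 1, 29^5 ≡ 25·29: 25·29 = 725 ≡ 20. So 29^5 ≡ 20 (mod 47).
Hence σ⁻¹(29) = 20.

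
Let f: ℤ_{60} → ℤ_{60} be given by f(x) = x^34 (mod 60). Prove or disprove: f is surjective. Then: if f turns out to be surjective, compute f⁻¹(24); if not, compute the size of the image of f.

12

f(2): Repeated squaring mod 60: 2^1 ≡ 2, 2^2 ≡ 2² = 4, 2^4 ≡ 4² = 16, 2^8 ≡ 16² = 256 ≡ 16, 2^16 ≡ 16² = 256 ≡ 16, 2^32 ≡ 16² = 256 ≡ 16. Since 34 = 32 + 2, 2^34 ≡ 16·4: 16·4 = 64 ≡ 4. So 2^34 ≡ 4 (mod 60).
f(8): Repeated squaring mod 60: 8^1 ≡ 8, 8^2 ≡ 8² = 64 ≡ 4, 8^4 ≡ 4² = 16, 8^8 ≡ 16² = 256 ≡ 16, 8^16 ≡ 16² = 256 ≡ 16, 8^32 ≡ 16² = 256 ≡ 16. Since 34 = 32 + 2, 8^34 ≡ 16·4: 16·4 = 64 ≡ 4. So 8^34 ≡ 4 (mod 60).
So f(2) = f(8) = 4 while 2 ≠ 8, thus f is not injective.
A non-injective map from the 60-element set ℤ_{60} to itself takes at most 59 distinct values, so it cannot be surjective. So f is not surjective.
Since f is not surjective, we determine |image(f)|. Computing x^34 mod 60 for each x (by repeated squaring, reducing mod 60 at every step), the values f(0), f(1), …, f(59) are: 0, 1, 4, 9, 16, 25, 36, 49, 4, 21, 40, 1, 24, 49, 16, 45, 16, 49, 24, 1, 40, 21, 4, 49, 36, 25, 16, 9, 4, 1, 0, 1, 4, 9, 16, 25, 36, 49, 4, 21, 40, 1, 24, 49, 16, 45, 16, 49, 24, 1, 40, 21, 4, 49, 36, 25, 16, 9, 4, 1.
The distinct values are {0, 1, 4, 9, 16, 21, 24, 25, 36, 40, 45, 49}; there are 12 of them.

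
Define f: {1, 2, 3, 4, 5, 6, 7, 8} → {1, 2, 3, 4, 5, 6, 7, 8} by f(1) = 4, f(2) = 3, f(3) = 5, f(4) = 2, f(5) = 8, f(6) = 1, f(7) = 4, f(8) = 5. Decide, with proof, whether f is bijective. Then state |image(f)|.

6

f(1) = 4 = f(7) with 1 ≠ 7, so f is not injective, hence not bijective.
The image of f is {1, 2, 3, 4, 5, 8}, which has 6 elements.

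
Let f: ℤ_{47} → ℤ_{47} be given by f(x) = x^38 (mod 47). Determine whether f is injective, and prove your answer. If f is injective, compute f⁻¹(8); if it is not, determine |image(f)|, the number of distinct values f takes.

24

f(23): Repeated squaring mod 47: 23^1 ≡ 23, 23^2 ≡ 23² = 529 ≡ 12, 23^4 ≡ 12² = 144 ≡ 3, 23^8 ≡ 3² = 9, 23^16 ≡ 9² = 81 ≡ 34, 23^32 ≡ 34² = 1156 ≡ 28. Since 38 = 32 + 4 + 2, 23^38 ≡ 28·3·12: 28·3 = 84 ≡ 37, then 37·12 = 444 ≡ 21. So 23^38 ≡ 21 (mod 47).
f(24): Repeated squaring mod 47: 24^1 ≡ 24, 24^2 ≡ 24² = 576 ≡ 12, 24^4 ≡ 12² = 144 ≡ 3, 24^8 ≡ 3² = 9, 24^16 ≡ 9² = 81 ≡ 34, 24^32 ≡ 34² = 1156 ≡ 28. Since 38 = 32 + 4 + 2, 24^38 ≡ 28·3·12: 28·3 = 84 ≡ 37, then 37·12 = 444 ≡ 21. So 24^38 ≡ 21 (mod 47).
So f(23) = f(24) = 21 while 23 ≠ 24, hence f is not injective.
Since f is not injective, we determine |image(f)|. Computing x^38 mod 47 for each x (by repeated squaring, reducing mod 47 at every step), the values f(0), f(1), …, f(46) are: 0, 1, 9, 42, 34, 6, 2, 3, 24, 25, 7, 4, 18, 14, 27, 17, 28, 12, 37, 8, 16, 32, 36, 21, 21, 36, 32, 16, 8, 37, 12, 28, 17, 27, 14, 18, 4, 7, 25, 24, 3, 2, 6, 34, 42, 9, 1.
The distinct values are {0, 1, 2, 3, 4, 6, 7, 8, 9, 12, 14, 16, 17, 18, 21, 24, 25, 27, 28, 32, 34, 36, 37, 42}; there are 24 of them.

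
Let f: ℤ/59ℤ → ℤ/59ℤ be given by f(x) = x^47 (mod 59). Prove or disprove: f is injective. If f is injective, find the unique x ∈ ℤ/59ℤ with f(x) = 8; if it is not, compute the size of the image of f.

Since 59 is prime, the nonzero elements of ℤ/59ℤ form a cyclic group of order 58.
As gcd(47, 58) = 1, raising to the 47th power is a bijection on this group: if a^47 ≡ b^47 then (ab^{−1})^47 = 1, and the only element of order dividing gcd(47, 58) = 1 is 1, so a = b.
With f(0) = 0 this makes f injective on all of ℤ/59ℤ, hence bijective (finite equal-size domain and codomain). In particular f is injective.
Since f is injective, we find the preimage of 8. The inverse of x ↦ x^47 on (ℤ/59ℤ)^× is x ↦ x^21, because 47·21 = 987 = 17·58 + 1 ≡ 1 (mod 58) and x^{58} = 1 for x ≠ 0 (Fermat). So f⁻¹(8) = 8^21 mod 59.
Repeated squaring mod 59: 8^1 ≡ 8, 8^2 ≡ 8² = 64 ≡ 5, 8^4 ≡ 5² = 25, 8^8 ≡ 25² = 625 ≡ 35, 8^16 ≡ 35² = 1225 ≡ 45. Since 21 = 16 + 4 + 1, 8^21 ≡ 45·25·8: 45·25 = 1125 ≡ 4, then 4·8 = 32. So 8^21 ≡ 32 (mod 59).
Hence f⁻¹(8) = 32.

32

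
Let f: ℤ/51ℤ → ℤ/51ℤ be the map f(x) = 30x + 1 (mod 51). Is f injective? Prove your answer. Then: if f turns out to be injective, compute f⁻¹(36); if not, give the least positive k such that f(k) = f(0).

We have gcd(30, 51) = 3 > 1. Taking s = 0 and t = 17: f(0) = 1 and f(17) = 30·17 + 1 = 511 ≡ 1 (mod 51).
So f(0) = f(17) while 0 ≠ 17, therefore f is not injective.
Since f is not injective, we find the least positive k with f(k) = f(0): this means 30k ≡ 0 (mod 51), i.e. 51 ∣ 30k. Since gcd(30, 51) = 3, dividing through by 3 this holds exactly when 17 ∣ 10k, and as gcd(10, 17) = 1, exactly when 17 ∣ k.
The smallest positive such k is 17.

17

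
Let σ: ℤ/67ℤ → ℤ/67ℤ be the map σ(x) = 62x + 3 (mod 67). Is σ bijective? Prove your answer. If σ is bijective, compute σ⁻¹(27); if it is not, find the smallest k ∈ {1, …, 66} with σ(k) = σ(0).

Recall: σ is injective if σ(a) = σ(b) implies a = b.
Suppose σ(a) = σ(b) in ℤ/67ℤ. Then 62a + 3 ≡ 62b + 3 (mod 67), hence 62(a − b) ≡ 0 (mod 67).
Since gcd(62, 67) = 1, 62 is invertible modulo 67, thus a − b ≡ 0 (mod 67), i.e. a = b.
We now compute 62⁻¹ mod 67 explicitly. Euclid's algorithm: 67 = 1·62 + 5, 62 = 12·5 + 2, 5 = 2·2 + 1; back-substituting gives 1 = 40·62 − 37·67, so 62⁻¹ ≡ 40 (mod 67).
For any y ∈ ℤ/67ℤ, x = 40(y − 3) mod 67 satisfies σ(x) = 62·40(y − 3) + 3 ≡ y (since 62·40 ≡ 1 mod 67). So every y has a preimage.
Hence σ is bijective.
Since σ is bijective, we find σ⁻¹(27): we need 62x ≡ 27 − 3 ≡ 24 (mod 67). Using 62⁻¹ = 40: x ≡ 40·24 = 960 = 14·67 + 22, so x = 22.
Check: σ(22) = 62·22 + 3 = 1367 = 20·67 + 27 ≡ 27 (mod 67).

22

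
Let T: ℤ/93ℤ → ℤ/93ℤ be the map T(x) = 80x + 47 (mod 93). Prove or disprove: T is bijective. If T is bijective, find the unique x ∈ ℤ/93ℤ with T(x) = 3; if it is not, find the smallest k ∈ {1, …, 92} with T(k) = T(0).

By definition, T is injective when T(x_1) = T(x_2) forces x_1 = x_2.
If T(x_1) = T(x_2), then 80x_1 ≡ 80x_2 (mod 93). Because gcd(80, 93) = 1, we may cancel 80 to get x_1 ≡ x_2 (mod 93).
We now compute 80⁻¹ mod 93 explicitly. Euclid's algorithm: 93 = 1·80 + 13, 80 = 6·13 + 2, 13 = 6·2 + 1; back-substituting gives 1 = 50·80 − 43·93, so 80⁻¹ ≡ 50 (mod 93).
For any y ∈ ℤ/93ℤ, x = 50(y − 47) mod 93 satisfies T(x) = 80·50(y − 47) + 47 ≡ y (since 80·50 ≡ 1 mod 93). So every y has a preimage.
Thus T is bijective.
Since T is bijective, we compute T⁻¹(3): solve 80x + 47 ≡ 3 (mod 93), i.e. 80x ≡ 49 (mod 93).
Multiplying by 80⁻¹ = 50 gives x ≡ 50·49 = 2450 = 26·93 + 32 ≡ 32 (mod 93).
Check: T(32) = 80·32 + 47 = 2607 = 28·93 + 3 ≡ 3 (mod 93).

32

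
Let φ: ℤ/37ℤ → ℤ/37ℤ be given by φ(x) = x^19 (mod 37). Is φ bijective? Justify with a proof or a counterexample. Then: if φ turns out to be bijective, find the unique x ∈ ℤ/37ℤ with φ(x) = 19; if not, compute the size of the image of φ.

Since 37 is prime, the nonzero elements of ℤ/37ℤ form a cyclic group of order 36.
As gcd(19, 36) = 1, raising to the 19th power is a bijection on this group: if s^19 ≡ t^19 then (st^{−1})^19 = 1, and the only element of order dividing gcd(19, 36) = 1 is 1, so s = t.
With φ(0) = 0 this makes φ injective on all of ℤ/37ℤ, hence bijective (finite equal-size domain and codomain). In particular φ is bijective.
Since φ is bijective, we find the preimage of 19. The inverse of x ↦ x^19 on (ℤ/37ℤ)^× is x ↦ x^19, because 19·19 = 361 = 10·36 + 1 ≡ 1 (mod 36) and x^{36} = 1 for x ≠ 0 (Fermat). So φ⁻¹(19) = 19^19 mod 37.
Repeated squaring mod 37: 19^1 ≡ 19, 19^2 ≡ 19² = 361 ≡ 28, 19^4 ≡ 28² = 784 ≡ 7, 19^8 ≡ 7² = 49 ≡ 12, 19^16 ≡ 12² = 144 ≡ 33. Since 19 = 16 + 2 + 1, 19^19 ≡ 33·28·19: 33·28 = 924 ≡ 36, then 36·19 = 684 ≡ 18. So 19^19 ≡ 18 (mod 37).
Hence φ⁻¹(19) = 18.

18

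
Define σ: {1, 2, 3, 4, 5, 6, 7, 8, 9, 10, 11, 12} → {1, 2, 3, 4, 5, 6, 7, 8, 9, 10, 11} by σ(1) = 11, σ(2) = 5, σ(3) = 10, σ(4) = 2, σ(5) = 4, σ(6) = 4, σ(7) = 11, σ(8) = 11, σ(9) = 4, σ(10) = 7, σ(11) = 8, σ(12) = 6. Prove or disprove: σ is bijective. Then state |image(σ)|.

σ(5) = 4 = σ(6) with 5 ≠ 6, so σ is not injective, hence not bijective.
The image of σ is {2, 4, 5, 6, 7, 8, 10, 11}, which has 8 elements.

8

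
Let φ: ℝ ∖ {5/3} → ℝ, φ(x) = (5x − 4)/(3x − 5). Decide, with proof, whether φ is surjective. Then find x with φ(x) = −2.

14/11

If φ(x) = 5/3, cross-multiplying gives 3(5x − 4) = 5(3x − 5), which simplifies to −12 = −25 — false.  So 5/3 has no preimage and φ is not surjective.
Solving φ(x) = −2: cross-multiplying gives 5x − 4 = −2(3x − 5), which rearranges to 11x = 14, so x = 14/11.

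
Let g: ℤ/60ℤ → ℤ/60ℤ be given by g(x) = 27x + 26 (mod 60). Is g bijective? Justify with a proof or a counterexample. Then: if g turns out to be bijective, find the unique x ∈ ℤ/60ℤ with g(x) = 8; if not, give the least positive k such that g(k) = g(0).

We have gcd(27, 60) = 3 > 1. Taking a = 0 and b = 20: g(0) = 26 and g(20) = 27·20 + 26 = 566 ≡ 26 (mod 60).
So g(0) = g(20) while 0 ≠ 20, hence g is not injective, hence not bijective.
Since g is not bijective, we find the least positive k with g(k) = g(0): this means 27k ≡ 0 (mod 60), i.e. 60 ∣ 27k. Since gcd(27, 60) = 3, dividing through by 3 this holds exactly when 20 ∣ 9k, and as gcd(9, 20) = 1, exactly when 20 ∣ k.
The smallest positive such k is 20.

20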